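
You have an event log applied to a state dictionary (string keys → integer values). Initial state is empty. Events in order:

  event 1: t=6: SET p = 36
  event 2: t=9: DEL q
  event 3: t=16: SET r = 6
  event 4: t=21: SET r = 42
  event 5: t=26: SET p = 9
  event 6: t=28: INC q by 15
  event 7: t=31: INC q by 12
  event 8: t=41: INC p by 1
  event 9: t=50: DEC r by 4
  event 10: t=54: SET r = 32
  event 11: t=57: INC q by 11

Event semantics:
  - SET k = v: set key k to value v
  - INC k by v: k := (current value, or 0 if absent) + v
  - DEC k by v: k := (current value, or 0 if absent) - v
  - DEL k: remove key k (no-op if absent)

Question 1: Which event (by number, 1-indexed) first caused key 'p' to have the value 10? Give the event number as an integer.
Answer: 8

Derivation:
Looking for first event where p becomes 10:
  event 1: p = 36
  event 2: p = 36
  event 3: p = 36
  event 4: p = 36
  event 5: p = 9
  event 6: p = 9
  event 7: p = 9
  event 8: p 9 -> 10  <-- first match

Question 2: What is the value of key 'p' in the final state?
Answer: 10

Derivation:
Track key 'p' through all 11 events:
  event 1 (t=6: SET p = 36): p (absent) -> 36
  event 2 (t=9: DEL q): p unchanged
  event 3 (t=16: SET r = 6): p unchanged
  event 4 (t=21: SET r = 42): p unchanged
  event 5 (t=26: SET p = 9): p 36 -> 9
  event 6 (t=28: INC q by 15): p unchanged
  event 7 (t=31: INC q by 12): p unchanged
  event 8 (t=41: INC p by 1): p 9 -> 10
  event 9 (t=50: DEC r by 4): p unchanged
  event 10 (t=54: SET r = 32): p unchanged
  event 11 (t=57: INC q by 11): p unchanged
Final: p = 10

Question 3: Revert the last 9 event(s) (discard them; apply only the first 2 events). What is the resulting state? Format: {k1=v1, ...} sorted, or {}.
Answer: {p=36}

Derivation:
Keep first 2 events (discard last 9):
  after event 1 (t=6: SET p = 36): {p=36}
  after event 2 (t=9: DEL q): {p=36}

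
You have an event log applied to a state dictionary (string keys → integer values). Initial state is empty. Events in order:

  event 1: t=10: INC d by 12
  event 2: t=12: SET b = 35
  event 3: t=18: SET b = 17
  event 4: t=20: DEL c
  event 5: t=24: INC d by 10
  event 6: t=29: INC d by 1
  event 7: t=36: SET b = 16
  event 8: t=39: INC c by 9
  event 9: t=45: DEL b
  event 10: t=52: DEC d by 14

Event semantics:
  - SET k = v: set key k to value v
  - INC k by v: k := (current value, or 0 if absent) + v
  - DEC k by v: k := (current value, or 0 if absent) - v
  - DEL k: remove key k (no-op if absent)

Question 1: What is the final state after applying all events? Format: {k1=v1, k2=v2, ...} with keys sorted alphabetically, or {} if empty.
Answer: {c=9, d=9}

Derivation:
  after event 1 (t=10: INC d by 12): {d=12}
  after event 2 (t=12: SET b = 35): {b=35, d=12}
  after event 3 (t=18: SET b = 17): {b=17, d=12}
  after event 4 (t=20: DEL c): {b=17, d=12}
  after event 5 (t=24: INC d by 10): {b=17, d=22}
  after event 6 (t=29: INC d by 1): {b=17, d=23}
  after event 7 (t=36: SET b = 16): {b=16, d=23}
  after event 8 (t=39: INC c by 9): {b=16, c=9, d=23}
  after event 9 (t=45: DEL b): {c=9, d=23}
  after event 10 (t=52: DEC d by 14): {c=9, d=9}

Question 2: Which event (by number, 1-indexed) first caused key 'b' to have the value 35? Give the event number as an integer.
Looking for first event where b becomes 35:
  event 2: b (absent) -> 35  <-- first match

Answer: 2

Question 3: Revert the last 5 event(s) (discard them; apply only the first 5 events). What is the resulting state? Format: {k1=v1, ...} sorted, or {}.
Keep first 5 events (discard last 5):
  after event 1 (t=10: INC d by 12): {d=12}
  after event 2 (t=12: SET b = 35): {b=35, d=12}
  after event 3 (t=18: SET b = 17): {b=17, d=12}
  after event 4 (t=20: DEL c): {b=17, d=12}
  after event 5 (t=24: INC d by 10): {b=17, d=22}

Answer: {b=17, d=22}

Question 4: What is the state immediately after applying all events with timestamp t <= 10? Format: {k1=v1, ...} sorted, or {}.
Answer: {d=12}

Derivation:
Apply events with t <= 10 (1 events):
  after event 1 (t=10: INC d by 12): {d=12}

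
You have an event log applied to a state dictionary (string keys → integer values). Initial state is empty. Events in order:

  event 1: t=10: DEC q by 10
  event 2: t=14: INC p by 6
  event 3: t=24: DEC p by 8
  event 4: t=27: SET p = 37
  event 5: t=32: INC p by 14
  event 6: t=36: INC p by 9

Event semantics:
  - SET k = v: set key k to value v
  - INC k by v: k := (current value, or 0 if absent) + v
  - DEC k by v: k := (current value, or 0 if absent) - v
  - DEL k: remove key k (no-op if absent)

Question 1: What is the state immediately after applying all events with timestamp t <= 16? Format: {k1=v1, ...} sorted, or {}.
Apply events with t <= 16 (2 events):
  after event 1 (t=10: DEC q by 10): {q=-10}
  after event 2 (t=14: INC p by 6): {p=6, q=-10}

Answer: {p=6, q=-10}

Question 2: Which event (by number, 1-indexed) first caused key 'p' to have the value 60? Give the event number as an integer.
Looking for first event where p becomes 60:
  event 2: p = 6
  event 3: p = -2
  event 4: p = 37
  event 5: p = 51
  event 6: p 51 -> 60  <-- first match

Answer: 6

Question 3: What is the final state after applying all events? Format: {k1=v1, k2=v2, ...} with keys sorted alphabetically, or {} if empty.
  after event 1 (t=10: DEC q by 10): {q=-10}
  after event 2 (t=14: INC p by 6): {p=6, q=-10}
  after event 3 (t=24: DEC p by 8): {p=-2, q=-10}
  after event 4 (t=27: SET p = 37): {p=37, q=-10}
  after event 5 (t=32: INC p by 14): {p=51, q=-10}
  after event 6 (t=36: INC p by 9): {p=60, q=-10}

Answer: {p=60, q=-10}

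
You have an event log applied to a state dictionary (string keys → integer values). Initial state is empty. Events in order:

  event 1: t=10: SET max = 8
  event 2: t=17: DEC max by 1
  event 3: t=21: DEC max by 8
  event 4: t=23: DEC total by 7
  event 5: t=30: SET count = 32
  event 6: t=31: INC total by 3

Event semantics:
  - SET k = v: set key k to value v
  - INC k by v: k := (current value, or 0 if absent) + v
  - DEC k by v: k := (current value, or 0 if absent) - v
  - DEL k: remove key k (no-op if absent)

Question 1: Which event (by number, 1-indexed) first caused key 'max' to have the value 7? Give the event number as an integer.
Looking for first event where max becomes 7:
  event 1: max = 8
  event 2: max 8 -> 7  <-- first match

Answer: 2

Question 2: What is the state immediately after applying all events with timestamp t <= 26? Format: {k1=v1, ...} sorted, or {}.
Answer: {max=-1, total=-7}

Derivation:
Apply events with t <= 26 (4 events):
  after event 1 (t=10: SET max = 8): {max=8}
  after event 2 (t=17: DEC max by 1): {max=7}
  after event 3 (t=21: DEC max by 8): {max=-1}
  after event 4 (t=23: DEC total by 7): {max=-1, total=-7}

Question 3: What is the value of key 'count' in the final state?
Answer: 32

Derivation:
Track key 'count' through all 6 events:
  event 1 (t=10: SET max = 8): count unchanged
  event 2 (t=17: DEC max by 1): count unchanged
  event 3 (t=21: DEC max by 8): count unchanged
  event 4 (t=23: DEC total by 7): count unchanged
  event 5 (t=30: SET count = 32): count (absent) -> 32
  event 6 (t=31: INC total by 3): count unchanged
Final: count = 32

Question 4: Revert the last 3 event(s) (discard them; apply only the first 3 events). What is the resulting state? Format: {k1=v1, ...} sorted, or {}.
Keep first 3 events (discard last 3):
  after event 1 (t=10: SET max = 8): {max=8}
  after event 2 (t=17: DEC max by 1): {max=7}
  after event 3 (t=21: DEC max by 8): {max=-1}

Answer: {max=-1}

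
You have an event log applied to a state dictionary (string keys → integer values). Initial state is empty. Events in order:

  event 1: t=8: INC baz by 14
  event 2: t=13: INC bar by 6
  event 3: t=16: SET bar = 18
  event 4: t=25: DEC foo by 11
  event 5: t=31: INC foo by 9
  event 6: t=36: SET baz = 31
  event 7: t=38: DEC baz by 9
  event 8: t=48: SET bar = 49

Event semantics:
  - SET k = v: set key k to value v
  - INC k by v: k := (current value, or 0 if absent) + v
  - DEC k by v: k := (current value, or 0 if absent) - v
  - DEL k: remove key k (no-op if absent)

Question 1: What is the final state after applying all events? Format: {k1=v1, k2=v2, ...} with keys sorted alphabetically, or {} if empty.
  after event 1 (t=8: INC baz by 14): {baz=14}
  after event 2 (t=13: INC bar by 6): {bar=6, baz=14}
  after event 3 (t=16: SET bar = 18): {bar=18, baz=14}
  after event 4 (t=25: DEC foo by 11): {bar=18, baz=14, foo=-11}
  after event 5 (t=31: INC foo by 9): {bar=18, baz=14, foo=-2}
  after event 6 (t=36: SET baz = 31): {bar=18, baz=31, foo=-2}
  after event 7 (t=38: DEC baz by 9): {bar=18, baz=22, foo=-2}
  after event 8 (t=48: SET bar = 49): {bar=49, baz=22, foo=-2}

Answer: {bar=49, baz=22, foo=-2}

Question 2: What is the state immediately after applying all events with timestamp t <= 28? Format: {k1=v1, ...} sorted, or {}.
Apply events with t <= 28 (4 events):
  after event 1 (t=8: INC baz by 14): {baz=14}
  after event 2 (t=13: INC bar by 6): {bar=6, baz=14}
  after event 3 (t=16: SET bar = 18): {bar=18, baz=14}
  after event 4 (t=25: DEC foo by 11): {bar=18, baz=14, foo=-11}

Answer: {bar=18, baz=14, foo=-11}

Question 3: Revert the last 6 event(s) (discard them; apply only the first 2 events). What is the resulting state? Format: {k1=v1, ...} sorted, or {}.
Keep first 2 events (discard last 6):
  after event 1 (t=8: INC baz by 14): {baz=14}
  after event 2 (t=13: INC bar by 6): {bar=6, baz=14}

Answer: {bar=6, baz=14}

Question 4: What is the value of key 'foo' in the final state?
Answer: -2

Derivation:
Track key 'foo' through all 8 events:
  event 1 (t=8: INC baz by 14): foo unchanged
  event 2 (t=13: INC bar by 6): foo unchanged
  event 3 (t=16: SET bar = 18): foo unchanged
  event 4 (t=25: DEC foo by 11): foo (absent) -> -11
  event 5 (t=31: INC foo by 9): foo -11 -> -2
  event 6 (t=36: SET baz = 31): foo unchanged
  event 7 (t=38: DEC baz by 9): foo unchanged
  event 8 (t=48: SET bar = 49): foo unchanged
Final: foo = -2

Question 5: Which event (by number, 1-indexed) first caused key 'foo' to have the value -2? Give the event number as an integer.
Answer: 5

Derivation:
Looking for first event where foo becomes -2:
  event 4: foo = -11
  event 5: foo -11 -> -2  <-- first match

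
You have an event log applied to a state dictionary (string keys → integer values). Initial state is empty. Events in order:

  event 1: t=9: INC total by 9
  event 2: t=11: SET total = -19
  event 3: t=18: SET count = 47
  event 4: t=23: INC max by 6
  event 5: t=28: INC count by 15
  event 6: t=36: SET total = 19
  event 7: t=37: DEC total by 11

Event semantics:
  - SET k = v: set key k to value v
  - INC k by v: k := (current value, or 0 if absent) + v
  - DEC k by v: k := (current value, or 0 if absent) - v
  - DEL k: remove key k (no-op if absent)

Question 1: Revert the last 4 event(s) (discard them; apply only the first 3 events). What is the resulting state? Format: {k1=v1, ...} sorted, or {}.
Answer: {count=47, total=-19}

Derivation:
Keep first 3 events (discard last 4):
  after event 1 (t=9: INC total by 9): {total=9}
  after event 2 (t=11: SET total = -19): {total=-19}
  after event 3 (t=18: SET count = 47): {count=47, total=-19}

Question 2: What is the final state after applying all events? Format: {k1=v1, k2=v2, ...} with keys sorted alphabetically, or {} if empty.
  after event 1 (t=9: INC total by 9): {total=9}
  after event 2 (t=11: SET total = -19): {total=-19}
  after event 3 (t=18: SET count = 47): {count=47, total=-19}
  after event 4 (t=23: INC max by 6): {count=47, max=6, total=-19}
  after event 5 (t=28: INC count by 15): {count=62, max=6, total=-19}
  after event 6 (t=36: SET total = 19): {count=62, max=6, total=19}
  after event 7 (t=37: DEC total by 11): {count=62, max=6, total=8}

Answer: {count=62, max=6, total=8}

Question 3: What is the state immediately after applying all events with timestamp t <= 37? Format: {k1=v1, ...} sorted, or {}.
Apply events with t <= 37 (7 events):
  after event 1 (t=9: INC total by 9): {total=9}
  after event 2 (t=11: SET total = -19): {total=-19}
  after event 3 (t=18: SET count = 47): {count=47, total=-19}
  after event 4 (t=23: INC max by 6): {count=47, max=6, total=-19}
  after event 5 (t=28: INC count by 15): {count=62, max=6, total=-19}
  after event 6 (t=36: SET total = 19): {count=62, max=6, total=19}
  after event 7 (t=37: DEC total by 11): {count=62, max=6, total=8}

Answer: {count=62, max=6, total=8}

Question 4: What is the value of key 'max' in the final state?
Track key 'max' through all 7 events:
  event 1 (t=9: INC total by 9): max unchanged
  event 2 (t=11: SET total = -19): max unchanged
  event 3 (t=18: SET count = 47): max unchanged
  event 4 (t=23: INC max by 6): max (absent) -> 6
  event 5 (t=28: INC count by 15): max unchanged
  event 6 (t=36: SET total = 19): max unchanged
  event 7 (t=37: DEC total by 11): max unchanged
Final: max = 6

Answer: 6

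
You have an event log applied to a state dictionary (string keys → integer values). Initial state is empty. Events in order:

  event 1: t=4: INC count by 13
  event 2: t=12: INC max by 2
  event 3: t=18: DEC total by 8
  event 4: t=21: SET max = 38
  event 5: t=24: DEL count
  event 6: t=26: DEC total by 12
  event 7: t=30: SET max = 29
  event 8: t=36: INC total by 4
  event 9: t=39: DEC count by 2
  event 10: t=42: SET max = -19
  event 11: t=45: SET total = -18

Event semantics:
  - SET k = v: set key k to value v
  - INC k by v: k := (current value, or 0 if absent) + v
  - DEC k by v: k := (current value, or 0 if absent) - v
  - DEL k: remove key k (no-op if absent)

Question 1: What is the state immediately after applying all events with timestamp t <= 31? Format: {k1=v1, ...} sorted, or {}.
Apply events with t <= 31 (7 events):
  after event 1 (t=4: INC count by 13): {count=13}
  after event 2 (t=12: INC max by 2): {count=13, max=2}
  after event 3 (t=18: DEC total by 8): {count=13, max=2, total=-8}
  after event 4 (t=21: SET max = 38): {count=13, max=38, total=-8}
  after event 5 (t=24: DEL count): {max=38, total=-8}
  after event 6 (t=26: DEC total by 12): {max=38, total=-20}
  after event 7 (t=30: SET max = 29): {max=29, total=-20}

Answer: {max=29, total=-20}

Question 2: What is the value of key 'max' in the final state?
Answer: -19

Derivation:
Track key 'max' through all 11 events:
  event 1 (t=4: INC count by 13): max unchanged
  event 2 (t=12: INC max by 2): max (absent) -> 2
  event 3 (t=18: DEC total by 8): max unchanged
  event 4 (t=21: SET max = 38): max 2 -> 38
  event 5 (t=24: DEL count): max unchanged
  event 6 (t=26: DEC total by 12): max unchanged
  event 7 (t=30: SET max = 29): max 38 -> 29
  event 8 (t=36: INC total by 4): max unchanged
  event 9 (t=39: DEC count by 2): max unchanged
  event 10 (t=42: SET max = -19): max 29 -> -19
  event 11 (t=45: SET total = -18): max unchanged
Final: max = -19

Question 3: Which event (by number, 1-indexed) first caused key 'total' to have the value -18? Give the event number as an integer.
Looking for first event where total becomes -18:
  event 3: total = -8
  event 4: total = -8
  event 5: total = -8
  event 6: total = -20
  event 7: total = -20
  event 8: total = -16
  event 9: total = -16
  event 10: total = -16
  event 11: total -16 -> -18  <-- first match

Answer: 11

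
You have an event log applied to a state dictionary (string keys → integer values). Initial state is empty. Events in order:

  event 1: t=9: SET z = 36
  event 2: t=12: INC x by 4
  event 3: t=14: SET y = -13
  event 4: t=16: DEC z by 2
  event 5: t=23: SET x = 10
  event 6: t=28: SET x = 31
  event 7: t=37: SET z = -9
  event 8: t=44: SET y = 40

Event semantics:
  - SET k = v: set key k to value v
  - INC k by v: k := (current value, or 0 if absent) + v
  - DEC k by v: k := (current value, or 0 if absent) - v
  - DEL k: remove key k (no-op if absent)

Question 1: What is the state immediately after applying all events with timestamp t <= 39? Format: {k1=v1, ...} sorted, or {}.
Answer: {x=31, y=-13, z=-9}

Derivation:
Apply events with t <= 39 (7 events):
  after event 1 (t=9: SET z = 36): {z=36}
  after event 2 (t=12: INC x by 4): {x=4, z=36}
  after event 3 (t=14: SET y = -13): {x=4, y=-13, z=36}
  after event 4 (t=16: DEC z by 2): {x=4, y=-13, z=34}
  after event 5 (t=23: SET x = 10): {x=10, y=-13, z=34}
  after event 6 (t=28: SET x = 31): {x=31, y=-13, z=34}
  after event 7 (t=37: SET z = -9): {x=31, y=-13, z=-9}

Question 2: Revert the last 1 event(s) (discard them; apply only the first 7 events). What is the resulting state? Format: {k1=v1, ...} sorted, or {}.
Answer: {x=31, y=-13, z=-9}

Derivation:
Keep first 7 events (discard last 1):
  after event 1 (t=9: SET z = 36): {z=36}
  after event 2 (t=12: INC x by 4): {x=4, z=36}
  after event 3 (t=14: SET y = -13): {x=4, y=-13, z=36}
  after event 4 (t=16: DEC z by 2): {x=4, y=-13, z=34}
  after event 5 (t=23: SET x = 10): {x=10, y=-13, z=34}
  after event 6 (t=28: SET x = 31): {x=31, y=-13, z=34}
  after event 7 (t=37: SET z = -9): {x=31, y=-13, z=-9}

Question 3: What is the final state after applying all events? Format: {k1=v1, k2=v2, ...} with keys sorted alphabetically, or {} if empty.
  after event 1 (t=9: SET z = 36): {z=36}
  after event 2 (t=12: INC x by 4): {x=4, z=36}
  after event 3 (t=14: SET y = -13): {x=4, y=-13, z=36}
  after event 4 (t=16: DEC z by 2): {x=4, y=-13, z=34}
  after event 5 (t=23: SET x = 10): {x=10, y=-13, z=34}
  after event 6 (t=28: SET x = 31): {x=31, y=-13, z=34}
  after event 7 (t=37: SET z = -9): {x=31, y=-13, z=-9}
  after event 8 (t=44: SET y = 40): {x=31, y=40, z=-9}

Answer: {x=31, y=40, z=-9}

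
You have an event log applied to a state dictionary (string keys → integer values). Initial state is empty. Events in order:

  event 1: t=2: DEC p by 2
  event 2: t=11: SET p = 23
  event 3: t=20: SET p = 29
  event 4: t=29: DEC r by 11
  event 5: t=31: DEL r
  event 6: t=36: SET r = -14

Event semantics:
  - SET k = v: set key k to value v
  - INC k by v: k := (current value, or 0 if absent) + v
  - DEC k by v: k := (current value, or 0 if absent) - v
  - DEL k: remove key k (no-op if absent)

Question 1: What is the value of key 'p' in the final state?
Answer: 29

Derivation:
Track key 'p' through all 6 events:
  event 1 (t=2: DEC p by 2): p (absent) -> -2
  event 2 (t=11: SET p = 23): p -2 -> 23
  event 3 (t=20: SET p = 29): p 23 -> 29
  event 4 (t=29: DEC r by 11): p unchanged
  event 5 (t=31: DEL r): p unchanged
  event 6 (t=36: SET r = -14): p unchanged
Final: p = 29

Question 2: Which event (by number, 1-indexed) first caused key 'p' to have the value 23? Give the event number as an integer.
Looking for first event where p becomes 23:
  event 1: p = -2
  event 2: p -2 -> 23  <-- first match

Answer: 2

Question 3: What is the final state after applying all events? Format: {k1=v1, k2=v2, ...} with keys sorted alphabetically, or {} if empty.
Answer: {p=29, r=-14}

Derivation:
  after event 1 (t=2: DEC p by 2): {p=-2}
  after event 2 (t=11: SET p = 23): {p=23}
  after event 3 (t=20: SET p = 29): {p=29}
  after event 4 (t=29: DEC r by 11): {p=29, r=-11}
  after event 5 (t=31: DEL r): {p=29}
  after event 6 (t=36: SET r = -14): {p=29, r=-14}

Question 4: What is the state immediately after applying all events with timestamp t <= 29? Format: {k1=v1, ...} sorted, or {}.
Answer: {p=29, r=-11}

Derivation:
Apply events with t <= 29 (4 events):
  after event 1 (t=2: DEC p by 2): {p=-2}
  after event 2 (t=11: SET p = 23): {p=23}
  after event 3 (t=20: SET p = 29): {p=29}
  after event 4 (t=29: DEC r by 11): {p=29, r=-11}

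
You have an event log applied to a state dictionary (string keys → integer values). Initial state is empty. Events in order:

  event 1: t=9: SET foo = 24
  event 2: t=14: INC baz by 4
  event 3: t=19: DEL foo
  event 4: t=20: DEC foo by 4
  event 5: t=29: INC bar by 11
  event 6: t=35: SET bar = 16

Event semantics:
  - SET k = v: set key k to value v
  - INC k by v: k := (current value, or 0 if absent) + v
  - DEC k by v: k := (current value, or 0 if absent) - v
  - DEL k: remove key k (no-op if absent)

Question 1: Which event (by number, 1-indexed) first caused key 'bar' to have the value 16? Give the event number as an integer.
Looking for first event where bar becomes 16:
  event 5: bar = 11
  event 6: bar 11 -> 16  <-- first match

Answer: 6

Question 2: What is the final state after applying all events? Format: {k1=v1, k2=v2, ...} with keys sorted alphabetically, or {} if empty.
Answer: {bar=16, baz=4, foo=-4}

Derivation:
  after event 1 (t=9: SET foo = 24): {foo=24}
  after event 2 (t=14: INC baz by 4): {baz=4, foo=24}
  after event 3 (t=19: DEL foo): {baz=4}
  after event 4 (t=20: DEC foo by 4): {baz=4, foo=-4}
  after event 5 (t=29: INC bar by 11): {bar=11, baz=4, foo=-4}
  after event 6 (t=35: SET bar = 16): {bar=16, baz=4, foo=-4}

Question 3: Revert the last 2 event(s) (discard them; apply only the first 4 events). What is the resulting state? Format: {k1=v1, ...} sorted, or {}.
Answer: {baz=4, foo=-4}

Derivation:
Keep first 4 events (discard last 2):
  after event 1 (t=9: SET foo = 24): {foo=24}
  after event 2 (t=14: INC baz by 4): {baz=4, foo=24}
  after event 3 (t=19: DEL foo): {baz=4}
  after event 4 (t=20: DEC foo by 4): {baz=4, foo=-4}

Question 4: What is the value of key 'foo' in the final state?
Answer: -4

Derivation:
Track key 'foo' through all 6 events:
  event 1 (t=9: SET foo = 24): foo (absent) -> 24
  event 2 (t=14: INC baz by 4): foo unchanged
  event 3 (t=19: DEL foo): foo 24 -> (absent)
  event 4 (t=20: DEC foo by 4): foo (absent) -> -4
  event 5 (t=29: INC bar by 11): foo unchanged
  event 6 (t=35: SET bar = 16): foo unchanged
Final: foo = -4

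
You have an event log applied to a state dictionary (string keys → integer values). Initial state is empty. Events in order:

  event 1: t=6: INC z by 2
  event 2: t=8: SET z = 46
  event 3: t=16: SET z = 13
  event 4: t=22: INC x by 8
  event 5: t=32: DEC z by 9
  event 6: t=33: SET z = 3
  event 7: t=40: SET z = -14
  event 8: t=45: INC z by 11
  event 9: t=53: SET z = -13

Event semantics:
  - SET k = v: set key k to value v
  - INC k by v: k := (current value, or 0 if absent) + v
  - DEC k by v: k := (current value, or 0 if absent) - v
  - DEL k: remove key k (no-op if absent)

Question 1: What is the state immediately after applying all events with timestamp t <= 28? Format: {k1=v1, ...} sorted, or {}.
Apply events with t <= 28 (4 events):
  after event 1 (t=6: INC z by 2): {z=2}
  after event 2 (t=8: SET z = 46): {z=46}
  after event 3 (t=16: SET z = 13): {z=13}
  after event 4 (t=22: INC x by 8): {x=8, z=13}

Answer: {x=8, z=13}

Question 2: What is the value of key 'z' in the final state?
Track key 'z' through all 9 events:
  event 1 (t=6: INC z by 2): z (absent) -> 2
  event 2 (t=8: SET z = 46): z 2 -> 46
  event 3 (t=16: SET z = 13): z 46 -> 13
  event 4 (t=22: INC x by 8): z unchanged
  event 5 (t=32: DEC z by 9): z 13 -> 4
  event 6 (t=33: SET z = 3): z 4 -> 3
  event 7 (t=40: SET z = -14): z 3 -> -14
  event 8 (t=45: INC z by 11): z -14 -> -3
  event 9 (t=53: SET z = -13): z -3 -> -13
Final: z = -13

Answer: -13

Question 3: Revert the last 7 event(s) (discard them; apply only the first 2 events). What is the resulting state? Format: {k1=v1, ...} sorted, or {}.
Answer: {z=46}

Derivation:
Keep first 2 events (discard last 7):
  after event 1 (t=6: INC z by 2): {z=2}
  after event 2 (t=8: SET z = 46): {z=46}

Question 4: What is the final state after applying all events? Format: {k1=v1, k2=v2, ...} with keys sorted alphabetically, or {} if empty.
  after event 1 (t=6: INC z by 2): {z=2}
  after event 2 (t=8: SET z = 46): {z=46}
  after event 3 (t=16: SET z = 13): {z=13}
  after event 4 (t=22: INC x by 8): {x=8, z=13}
  after event 5 (t=32: DEC z by 9): {x=8, z=4}
  after event 6 (t=33: SET z = 3): {x=8, z=3}
  after event 7 (t=40: SET z = -14): {x=8, z=-14}
  after event 8 (t=45: INC z by 11): {x=8, z=-3}
  after event 9 (t=53: SET z = -13): {x=8, z=-13}

Answer: {x=8, z=-13}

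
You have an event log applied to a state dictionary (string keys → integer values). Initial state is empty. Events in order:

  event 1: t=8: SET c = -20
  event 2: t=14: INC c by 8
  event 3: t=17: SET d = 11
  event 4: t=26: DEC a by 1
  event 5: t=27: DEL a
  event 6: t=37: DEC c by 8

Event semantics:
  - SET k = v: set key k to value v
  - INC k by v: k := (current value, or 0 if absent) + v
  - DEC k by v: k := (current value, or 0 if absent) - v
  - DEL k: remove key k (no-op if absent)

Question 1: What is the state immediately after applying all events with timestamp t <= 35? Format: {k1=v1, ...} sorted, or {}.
Answer: {c=-12, d=11}

Derivation:
Apply events with t <= 35 (5 events):
  after event 1 (t=8: SET c = -20): {c=-20}
  after event 2 (t=14: INC c by 8): {c=-12}
  after event 3 (t=17: SET d = 11): {c=-12, d=11}
  after event 4 (t=26: DEC a by 1): {a=-1, c=-12, d=11}
  after event 5 (t=27: DEL a): {c=-12, d=11}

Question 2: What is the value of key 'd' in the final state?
Track key 'd' through all 6 events:
  event 1 (t=8: SET c = -20): d unchanged
  event 2 (t=14: INC c by 8): d unchanged
  event 3 (t=17: SET d = 11): d (absent) -> 11
  event 4 (t=26: DEC a by 1): d unchanged
  event 5 (t=27: DEL a): d unchanged
  event 6 (t=37: DEC c by 8): d unchanged
Final: d = 11

Answer: 11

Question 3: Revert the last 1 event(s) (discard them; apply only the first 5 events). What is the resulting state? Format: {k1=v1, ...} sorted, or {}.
Keep first 5 events (discard last 1):
  after event 1 (t=8: SET c = -20): {c=-20}
  after event 2 (t=14: INC c by 8): {c=-12}
  after event 3 (t=17: SET d = 11): {c=-12, d=11}
  after event 4 (t=26: DEC a by 1): {a=-1, c=-12, d=11}
  after event 5 (t=27: DEL a): {c=-12, d=11}

Answer: {c=-12, d=11}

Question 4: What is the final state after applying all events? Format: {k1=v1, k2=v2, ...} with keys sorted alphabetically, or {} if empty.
  after event 1 (t=8: SET c = -20): {c=-20}
  after event 2 (t=14: INC c by 8): {c=-12}
  after event 3 (t=17: SET d = 11): {c=-12, d=11}
  after event 4 (t=26: DEC a by 1): {a=-1, c=-12, d=11}
  after event 5 (t=27: DEL a): {c=-12, d=11}
  after event 6 (t=37: DEC c by 8): {c=-20, d=11}

Answer: {c=-20, d=11}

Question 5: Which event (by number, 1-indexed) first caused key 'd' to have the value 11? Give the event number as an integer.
Looking for first event where d becomes 11:
  event 3: d (absent) -> 11  <-- first match

Answer: 3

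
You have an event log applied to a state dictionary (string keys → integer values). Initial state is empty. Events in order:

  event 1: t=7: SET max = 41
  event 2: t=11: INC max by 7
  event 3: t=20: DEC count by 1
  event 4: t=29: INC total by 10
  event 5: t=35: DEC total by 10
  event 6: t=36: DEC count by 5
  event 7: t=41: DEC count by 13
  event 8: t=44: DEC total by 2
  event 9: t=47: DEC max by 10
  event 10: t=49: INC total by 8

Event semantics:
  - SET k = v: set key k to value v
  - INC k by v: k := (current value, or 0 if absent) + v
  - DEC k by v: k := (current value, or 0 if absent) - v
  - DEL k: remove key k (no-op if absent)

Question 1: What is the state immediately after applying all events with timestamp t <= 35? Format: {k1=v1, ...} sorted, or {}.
Answer: {count=-1, max=48, total=0}

Derivation:
Apply events with t <= 35 (5 events):
  after event 1 (t=7: SET max = 41): {max=41}
  after event 2 (t=11: INC max by 7): {max=48}
  after event 3 (t=20: DEC count by 1): {count=-1, max=48}
  after event 4 (t=29: INC total by 10): {count=-1, max=48, total=10}
  after event 5 (t=35: DEC total by 10): {count=-1, max=48, total=0}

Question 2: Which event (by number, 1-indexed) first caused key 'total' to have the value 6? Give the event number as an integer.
Answer: 10

Derivation:
Looking for first event where total becomes 6:
  event 4: total = 10
  event 5: total = 0
  event 6: total = 0
  event 7: total = 0
  event 8: total = -2
  event 9: total = -2
  event 10: total -2 -> 6  <-- first match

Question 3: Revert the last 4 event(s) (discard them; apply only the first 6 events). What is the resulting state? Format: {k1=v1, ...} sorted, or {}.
Answer: {count=-6, max=48, total=0}

Derivation:
Keep first 6 events (discard last 4):
  after event 1 (t=7: SET max = 41): {max=41}
  after event 2 (t=11: INC max by 7): {max=48}
  after event 3 (t=20: DEC count by 1): {count=-1, max=48}
  after event 4 (t=29: INC total by 10): {count=-1, max=48, total=10}
  after event 5 (t=35: DEC total by 10): {count=-1, max=48, total=0}
  after event 6 (t=36: DEC count by 5): {count=-6, max=48, total=0}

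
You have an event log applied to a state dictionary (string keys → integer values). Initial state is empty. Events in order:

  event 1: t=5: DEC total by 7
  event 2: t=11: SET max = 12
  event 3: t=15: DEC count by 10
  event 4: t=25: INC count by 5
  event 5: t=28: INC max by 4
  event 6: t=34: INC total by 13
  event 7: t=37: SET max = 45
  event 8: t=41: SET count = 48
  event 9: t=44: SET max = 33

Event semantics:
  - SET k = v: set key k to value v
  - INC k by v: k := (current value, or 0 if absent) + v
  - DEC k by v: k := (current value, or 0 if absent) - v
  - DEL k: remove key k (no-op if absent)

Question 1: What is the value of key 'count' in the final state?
Track key 'count' through all 9 events:
  event 1 (t=5: DEC total by 7): count unchanged
  event 2 (t=11: SET max = 12): count unchanged
  event 3 (t=15: DEC count by 10): count (absent) -> -10
  event 4 (t=25: INC count by 5): count -10 -> -5
  event 5 (t=28: INC max by 4): count unchanged
  event 6 (t=34: INC total by 13): count unchanged
  event 7 (t=37: SET max = 45): count unchanged
  event 8 (t=41: SET count = 48): count -5 -> 48
  event 9 (t=44: SET max = 33): count unchanged
Final: count = 48

Answer: 48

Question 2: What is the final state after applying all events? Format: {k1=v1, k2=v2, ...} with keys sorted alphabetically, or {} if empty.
Answer: {count=48, max=33, total=6}

Derivation:
  after event 1 (t=5: DEC total by 7): {total=-7}
  after event 2 (t=11: SET max = 12): {max=12, total=-7}
  after event 3 (t=15: DEC count by 10): {count=-10, max=12, total=-7}
  after event 4 (t=25: INC count by 5): {count=-5, max=12, total=-7}
  after event 5 (t=28: INC max by 4): {count=-5, max=16, total=-7}
  after event 6 (t=34: INC total by 13): {count=-5, max=16, total=6}
  after event 7 (t=37: SET max = 45): {count=-5, max=45, total=6}
  after event 8 (t=41: SET count = 48): {count=48, max=45, total=6}
  after event 9 (t=44: SET max = 33): {count=48, max=33, total=6}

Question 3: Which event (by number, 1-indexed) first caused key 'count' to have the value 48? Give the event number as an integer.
Answer: 8

Derivation:
Looking for first event where count becomes 48:
  event 3: count = -10
  event 4: count = -5
  event 5: count = -5
  event 6: count = -5
  event 7: count = -5
  event 8: count -5 -> 48  <-- first match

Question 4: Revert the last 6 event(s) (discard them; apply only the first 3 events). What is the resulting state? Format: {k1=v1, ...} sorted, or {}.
Answer: {count=-10, max=12, total=-7}

Derivation:
Keep first 3 events (discard last 6):
  after event 1 (t=5: DEC total by 7): {total=-7}
  after event 2 (t=11: SET max = 12): {max=12, total=-7}
  after event 3 (t=15: DEC count by 10): {count=-10, max=12, total=-7}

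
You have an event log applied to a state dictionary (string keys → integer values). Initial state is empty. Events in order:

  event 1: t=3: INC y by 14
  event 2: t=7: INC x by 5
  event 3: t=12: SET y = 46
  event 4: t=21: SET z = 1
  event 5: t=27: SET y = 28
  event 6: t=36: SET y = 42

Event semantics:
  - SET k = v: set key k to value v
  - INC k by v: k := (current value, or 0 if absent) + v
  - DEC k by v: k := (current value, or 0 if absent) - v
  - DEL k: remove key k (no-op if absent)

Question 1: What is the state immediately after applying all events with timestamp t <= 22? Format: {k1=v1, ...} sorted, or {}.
Apply events with t <= 22 (4 events):
  after event 1 (t=3: INC y by 14): {y=14}
  after event 2 (t=7: INC x by 5): {x=5, y=14}
  after event 3 (t=12: SET y = 46): {x=5, y=46}
  after event 4 (t=21: SET z = 1): {x=5, y=46, z=1}

Answer: {x=5, y=46, z=1}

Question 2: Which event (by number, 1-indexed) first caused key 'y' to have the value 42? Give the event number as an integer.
Answer: 6

Derivation:
Looking for first event where y becomes 42:
  event 1: y = 14
  event 2: y = 14
  event 3: y = 46
  event 4: y = 46
  event 5: y = 28
  event 6: y 28 -> 42  <-- first match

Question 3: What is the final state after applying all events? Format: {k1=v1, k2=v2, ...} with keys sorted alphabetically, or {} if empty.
  after event 1 (t=3: INC y by 14): {y=14}
  after event 2 (t=7: INC x by 5): {x=5, y=14}
  after event 3 (t=12: SET y = 46): {x=5, y=46}
  after event 4 (t=21: SET z = 1): {x=5, y=46, z=1}
  after event 5 (t=27: SET y = 28): {x=5, y=28, z=1}
  after event 6 (t=36: SET y = 42): {x=5, y=42, z=1}

Answer: {x=5, y=42, z=1}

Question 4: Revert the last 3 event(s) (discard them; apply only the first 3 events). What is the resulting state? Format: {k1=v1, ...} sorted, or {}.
Keep first 3 events (discard last 3):
  after event 1 (t=3: INC y by 14): {y=14}
  after event 2 (t=7: INC x by 5): {x=5, y=14}
  after event 3 (t=12: SET y = 46): {x=5, y=46}

Answer: {x=5, y=46}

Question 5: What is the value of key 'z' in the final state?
Track key 'z' through all 6 events:
  event 1 (t=3: INC y by 14): z unchanged
  event 2 (t=7: INC x by 5): z unchanged
  event 3 (t=12: SET y = 46): z unchanged
  event 4 (t=21: SET z = 1): z (absent) -> 1
  event 5 (t=27: SET y = 28): z unchanged
  event 6 (t=36: SET y = 42): z unchanged
Final: z = 1

Answer: 1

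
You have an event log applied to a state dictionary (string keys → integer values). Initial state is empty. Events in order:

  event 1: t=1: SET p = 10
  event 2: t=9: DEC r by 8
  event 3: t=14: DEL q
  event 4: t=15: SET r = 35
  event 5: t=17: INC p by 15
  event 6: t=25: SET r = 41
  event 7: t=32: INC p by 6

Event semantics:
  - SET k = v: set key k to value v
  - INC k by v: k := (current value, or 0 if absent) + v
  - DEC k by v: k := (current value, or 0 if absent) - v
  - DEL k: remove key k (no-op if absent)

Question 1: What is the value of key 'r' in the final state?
Track key 'r' through all 7 events:
  event 1 (t=1: SET p = 10): r unchanged
  event 2 (t=9: DEC r by 8): r (absent) -> -8
  event 3 (t=14: DEL q): r unchanged
  event 4 (t=15: SET r = 35): r -8 -> 35
  event 5 (t=17: INC p by 15): r unchanged
  event 6 (t=25: SET r = 41): r 35 -> 41
  event 7 (t=32: INC p by 6): r unchanged
Final: r = 41

Answer: 41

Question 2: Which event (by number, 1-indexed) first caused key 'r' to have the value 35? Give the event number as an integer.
Looking for first event where r becomes 35:
  event 2: r = -8
  event 3: r = -8
  event 4: r -8 -> 35  <-- first match

Answer: 4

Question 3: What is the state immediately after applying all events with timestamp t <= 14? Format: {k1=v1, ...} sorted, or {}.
Apply events with t <= 14 (3 events):
  after event 1 (t=1: SET p = 10): {p=10}
  after event 2 (t=9: DEC r by 8): {p=10, r=-8}
  after event 3 (t=14: DEL q): {p=10, r=-8}

Answer: {p=10, r=-8}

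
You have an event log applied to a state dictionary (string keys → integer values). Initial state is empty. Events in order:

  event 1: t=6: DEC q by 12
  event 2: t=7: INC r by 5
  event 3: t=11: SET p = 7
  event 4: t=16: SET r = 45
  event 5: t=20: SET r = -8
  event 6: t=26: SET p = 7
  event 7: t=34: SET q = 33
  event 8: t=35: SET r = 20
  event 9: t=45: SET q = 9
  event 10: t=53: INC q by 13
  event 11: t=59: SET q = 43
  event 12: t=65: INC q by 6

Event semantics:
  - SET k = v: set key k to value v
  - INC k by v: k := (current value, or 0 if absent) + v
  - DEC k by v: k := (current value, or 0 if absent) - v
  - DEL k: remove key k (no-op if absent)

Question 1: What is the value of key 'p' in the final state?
Track key 'p' through all 12 events:
  event 1 (t=6: DEC q by 12): p unchanged
  event 2 (t=7: INC r by 5): p unchanged
  event 3 (t=11: SET p = 7): p (absent) -> 7
  event 4 (t=16: SET r = 45): p unchanged
  event 5 (t=20: SET r = -8): p unchanged
  event 6 (t=26: SET p = 7): p 7 -> 7
  event 7 (t=34: SET q = 33): p unchanged
  event 8 (t=35: SET r = 20): p unchanged
  event 9 (t=45: SET q = 9): p unchanged
  event 10 (t=53: INC q by 13): p unchanged
  event 11 (t=59: SET q = 43): p unchanged
  event 12 (t=65: INC q by 6): p unchanged
Final: p = 7

Answer: 7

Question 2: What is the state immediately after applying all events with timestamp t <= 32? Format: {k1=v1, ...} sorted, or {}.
Answer: {p=7, q=-12, r=-8}

Derivation:
Apply events with t <= 32 (6 events):
  after event 1 (t=6: DEC q by 12): {q=-12}
  after event 2 (t=7: INC r by 5): {q=-12, r=5}
  after event 3 (t=11: SET p = 7): {p=7, q=-12, r=5}
  after event 4 (t=16: SET r = 45): {p=7, q=-12, r=45}
  after event 5 (t=20: SET r = -8): {p=7, q=-12, r=-8}
  after event 6 (t=26: SET p = 7): {p=7, q=-12, r=-8}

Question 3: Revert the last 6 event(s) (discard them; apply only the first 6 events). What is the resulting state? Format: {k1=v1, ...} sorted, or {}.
Keep first 6 events (discard last 6):
  after event 1 (t=6: DEC q by 12): {q=-12}
  after event 2 (t=7: INC r by 5): {q=-12, r=5}
  after event 3 (t=11: SET p = 7): {p=7, q=-12, r=5}
  after event 4 (t=16: SET r = 45): {p=7, q=-12, r=45}
  after event 5 (t=20: SET r = -8): {p=7, q=-12, r=-8}
  after event 6 (t=26: SET p = 7): {p=7, q=-12, r=-8}

Answer: {p=7, q=-12, r=-8}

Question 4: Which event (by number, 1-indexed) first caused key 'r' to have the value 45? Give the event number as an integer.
Answer: 4

Derivation:
Looking for first event where r becomes 45:
  event 2: r = 5
  event 3: r = 5
  event 4: r 5 -> 45  <-- first match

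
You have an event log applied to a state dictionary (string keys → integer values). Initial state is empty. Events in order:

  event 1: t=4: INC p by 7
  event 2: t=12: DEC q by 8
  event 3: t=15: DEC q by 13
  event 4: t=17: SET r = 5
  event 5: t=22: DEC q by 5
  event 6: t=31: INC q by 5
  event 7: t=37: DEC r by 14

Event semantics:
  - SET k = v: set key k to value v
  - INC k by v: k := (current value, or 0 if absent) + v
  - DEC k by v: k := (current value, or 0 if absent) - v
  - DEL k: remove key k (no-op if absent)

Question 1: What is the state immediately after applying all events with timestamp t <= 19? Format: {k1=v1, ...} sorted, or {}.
Answer: {p=7, q=-21, r=5}

Derivation:
Apply events with t <= 19 (4 events):
  after event 1 (t=4: INC p by 7): {p=7}
  after event 2 (t=12: DEC q by 8): {p=7, q=-8}
  after event 3 (t=15: DEC q by 13): {p=7, q=-21}
  after event 4 (t=17: SET r = 5): {p=7, q=-21, r=5}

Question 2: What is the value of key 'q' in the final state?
Track key 'q' through all 7 events:
  event 1 (t=4: INC p by 7): q unchanged
  event 2 (t=12: DEC q by 8): q (absent) -> -8
  event 3 (t=15: DEC q by 13): q -8 -> -21
  event 4 (t=17: SET r = 5): q unchanged
  event 5 (t=22: DEC q by 5): q -21 -> -26
  event 6 (t=31: INC q by 5): q -26 -> -21
  event 7 (t=37: DEC r by 14): q unchanged
Final: q = -21

Answer: -21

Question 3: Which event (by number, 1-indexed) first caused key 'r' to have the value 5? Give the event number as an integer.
Looking for first event where r becomes 5:
  event 4: r (absent) -> 5  <-- first match

Answer: 4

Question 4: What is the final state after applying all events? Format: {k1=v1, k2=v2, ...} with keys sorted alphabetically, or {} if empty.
Answer: {p=7, q=-21, r=-9}

Derivation:
  after event 1 (t=4: INC p by 7): {p=7}
  after event 2 (t=12: DEC q by 8): {p=7, q=-8}
  after event 3 (t=15: DEC q by 13): {p=7, q=-21}
  after event 4 (t=17: SET r = 5): {p=7, q=-21, r=5}
  after event 5 (t=22: DEC q by 5): {p=7, q=-26, r=5}
  after event 6 (t=31: INC q by 5): {p=7, q=-21, r=5}
  after event 7 (t=37: DEC r by 14): {p=7, q=-21, r=-9}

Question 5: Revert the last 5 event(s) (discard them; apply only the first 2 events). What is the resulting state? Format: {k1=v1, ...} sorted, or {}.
Answer: {p=7, q=-8}

Derivation:
Keep first 2 events (discard last 5):
  after event 1 (t=4: INC p by 7): {p=7}
  after event 2 (t=12: DEC q by 8): {p=7, q=-8}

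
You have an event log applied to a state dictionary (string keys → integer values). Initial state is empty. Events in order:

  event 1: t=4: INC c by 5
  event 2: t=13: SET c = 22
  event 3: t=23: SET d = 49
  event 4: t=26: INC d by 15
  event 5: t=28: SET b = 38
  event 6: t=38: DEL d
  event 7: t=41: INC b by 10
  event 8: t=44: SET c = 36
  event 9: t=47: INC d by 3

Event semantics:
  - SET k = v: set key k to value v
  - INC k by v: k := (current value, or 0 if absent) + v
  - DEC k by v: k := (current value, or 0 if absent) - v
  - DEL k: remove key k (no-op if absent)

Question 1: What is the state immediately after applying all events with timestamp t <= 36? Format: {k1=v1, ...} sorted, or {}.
Apply events with t <= 36 (5 events):
  after event 1 (t=4: INC c by 5): {c=5}
  after event 2 (t=13: SET c = 22): {c=22}
  after event 3 (t=23: SET d = 49): {c=22, d=49}
  after event 4 (t=26: INC d by 15): {c=22, d=64}
  after event 5 (t=28: SET b = 38): {b=38, c=22, d=64}

Answer: {b=38, c=22, d=64}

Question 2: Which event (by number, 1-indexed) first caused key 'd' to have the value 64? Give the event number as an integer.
Answer: 4

Derivation:
Looking for first event where d becomes 64:
  event 3: d = 49
  event 4: d 49 -> 64  <-- first match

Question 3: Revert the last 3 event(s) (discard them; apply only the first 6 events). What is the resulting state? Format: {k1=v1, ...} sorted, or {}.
Keep first 6 events (discard last 3):
  after event 1 (t=4: INC c by 5): {c=5}
  after event 2 (t=13: SET c = 22): {c=22}
  after event 3 (t=23: SET d = 49): {c=22, d=49}
  after event 4 (t=26: INC d by 15): {c=22, d=64}
  after event 5 (t=28: SET b = 38): {b=38, c=22, d=64}
  after event 6 (t=38: DEL d): {b=38, c=22}

Answer: {b=38, c=22}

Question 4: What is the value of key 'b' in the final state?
Track key 'b' through all 9 events:
  event 1 (t=4: INC c by 5): b unchanged
  event 2 (t=13: SET c = 22): b unchanged
  event 3 (t=23: SET d = 49): b unchanged
  event 4 (t=26: INC d by 15): b unchanged
  event 5 (t=28: SET b = 38): b (absent) -> 38
  event 6 (t=38: DEL d): b unchanged
  event 7 (t=41: INC b by 10): b 38 -> 48
  event 8 (t=44: SET c = 36): b unchanged
  event 9 (t=47: INC d by 3): b unchanged
Final: b = 48

Answer: 48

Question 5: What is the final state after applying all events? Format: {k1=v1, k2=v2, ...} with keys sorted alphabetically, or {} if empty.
Answer: {b=48, c=36, d=3}

Derivation:
  after event 1 (t=4: INC c by 5): {c=5}
  after event 2 (t=13: SET c = 22): {c=22}
  after event 3 (t=23: SET d = 49): {c=22, d=49}
  after event 4 (t=26: INC d by 15): {c=22, d=64}
  after event 5 (t=28: SET b = 38): {b=38, c=22, d=64}
  after event 6 (t=38: DEL d): {b=38, c=22}
  after event 7 (t=41: INC b by 10): {b=48, c=22}
  after event 8 (t=44: SET c = 36): {b=48, c=36}
  after event 9 (t=47: INC d by 3): {b=48, c=36, d=3}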